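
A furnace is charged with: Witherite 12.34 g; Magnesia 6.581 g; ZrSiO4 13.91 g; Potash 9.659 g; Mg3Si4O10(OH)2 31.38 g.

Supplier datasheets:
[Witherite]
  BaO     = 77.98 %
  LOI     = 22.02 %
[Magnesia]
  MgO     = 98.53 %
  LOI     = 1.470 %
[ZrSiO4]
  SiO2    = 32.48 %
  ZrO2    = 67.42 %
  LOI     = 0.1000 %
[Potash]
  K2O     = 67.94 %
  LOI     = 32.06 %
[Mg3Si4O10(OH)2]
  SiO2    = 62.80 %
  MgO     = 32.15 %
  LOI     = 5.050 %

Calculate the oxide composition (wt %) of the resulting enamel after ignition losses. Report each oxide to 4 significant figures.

The intermediate values are printed rounded off to 4 significant digits alongside each step; the whole derivation maintains full precision at each step — every reported number takes just one rounding. The derived quantities are rebuilt from the weighed amounts for 66.36 g of glass at exact precision (totals, the five compositions, yield, LOI, net glass mass), as set out in question or answer.
Oxide-by-oxide delivered mass:
  K2O: 9.659·0.6794 = 6.562 g
  BaO: 12.34·0.7798 = 9.623 g
  SiO2: 13.91·0.3248 + 31.38·0.6280 = 24.22 g
  MgO: 6.581·0.9853 + 31.38·0.3215 = 16.57 g
  ZrO2: 13.91·0.6742 = 9.378 g
LOI: 12.34·0.2202 + 6.581·0.01470 + 13.91·0.001000 + 9.659·0.3206 + 31.38·0.05050 = 7.509 g
batch − LOI leaves glass = 73.87 − 7.509 = 66.36 g (= the summed oxide contributions)
wt %: oxide over glass, times 100

Glass mass = 66.36 g (batch 73.87 − LOI 7.509).
Composition: K2O 9.889%, BaO 14.50%, SiO2 36.50%, MgO 24.97%, ZrO2 14.13%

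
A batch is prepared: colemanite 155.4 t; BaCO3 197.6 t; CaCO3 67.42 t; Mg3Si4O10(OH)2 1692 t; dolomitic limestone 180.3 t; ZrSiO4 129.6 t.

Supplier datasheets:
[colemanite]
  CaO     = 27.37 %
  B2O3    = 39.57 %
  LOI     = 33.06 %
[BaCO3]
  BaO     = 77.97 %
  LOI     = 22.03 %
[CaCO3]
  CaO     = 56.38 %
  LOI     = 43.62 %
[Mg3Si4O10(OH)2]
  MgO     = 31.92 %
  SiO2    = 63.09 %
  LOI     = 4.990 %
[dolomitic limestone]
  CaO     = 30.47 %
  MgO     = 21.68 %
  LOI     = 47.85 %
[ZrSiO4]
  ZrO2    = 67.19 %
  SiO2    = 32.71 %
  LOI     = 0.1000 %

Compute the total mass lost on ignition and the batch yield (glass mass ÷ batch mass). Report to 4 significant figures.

LOI loss = 295.1 t; glass = 2127 t; yield = 87.82%

The whole derivation keeps exact precision from start to finish. Values along the way are shown rounded to four significant figures alongside each step; every reported result undergoes a single rounding — the derived quantities, which include totals, ignition loss, the six compositions, the yield, glass mass, are re-derived in full float precision, as written in problem or answer, from the batch weights for 2127 t of glass.
Material-by-material LOI:
  colemanite: 155.4 × 0.3306 = 51.38 t
  BaCO3: 197.6 × 0.2203 = 43.53 t
  CaCO3: 67.42 × 0.4362 = 29.41 t
  Mg3Si4O10(OH)2: 1692 × 0.04990 = 84.43 t
  dolomitic limestone: 180.3 × 0.4785 = 86.27 t
  ZrSiO4: 129.6 × 0.001000 = 0.1296 t
Total LOI = 295.1 t
Glass = batch − LOI = 2422 − 295.1 = 2127 t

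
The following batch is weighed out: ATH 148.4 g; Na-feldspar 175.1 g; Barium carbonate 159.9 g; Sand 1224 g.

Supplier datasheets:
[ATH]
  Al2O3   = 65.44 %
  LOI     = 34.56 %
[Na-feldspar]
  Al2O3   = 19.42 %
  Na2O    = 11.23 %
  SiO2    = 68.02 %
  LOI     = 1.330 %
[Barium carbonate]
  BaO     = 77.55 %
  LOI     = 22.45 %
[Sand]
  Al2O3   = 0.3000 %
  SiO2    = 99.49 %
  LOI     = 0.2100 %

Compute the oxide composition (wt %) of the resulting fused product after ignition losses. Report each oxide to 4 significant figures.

Full float precision is kept at each step — mid-chain values are displayed rounded to four significant digits in the working. Every reported result is rounded once only; all derived quantities, which include the four compositions, the yield, net glass mass, ignition loss, the totals, are carried at full float precision, exactly as printed in question or answer, starting from the weights per 1615 g of glass.
Per-oxide mass from batch:
  Al2O3: 148.4·0.6544 + 175.1·0.1942 + 1224·0.003000 = 134.8 g
  BaO: 159.9·0.7755 = 124.0 g
  Na2O: 175.1·0.1123 = 19.66 g
  SiO2: 175.1·0.6802 + 1224·0.9949 = 1337 g
LOI: 148.4·0.3456 + 175.1·0.01330 + 159.9·0.2245 + 1224·0.002100 = 92.08 g
The glass mass, total less LOI, = 1707 − 92.08 = 1615 g (the oxide masses sum to this)
each wt % is 100 × oxide ÷ glass

Glass mass = 1615 g (batch 1707 − LOI 92.08).
Composition: Al2O3 8.344%, BaO 7.677%, Na2O 1.217%, SiO2 82.76%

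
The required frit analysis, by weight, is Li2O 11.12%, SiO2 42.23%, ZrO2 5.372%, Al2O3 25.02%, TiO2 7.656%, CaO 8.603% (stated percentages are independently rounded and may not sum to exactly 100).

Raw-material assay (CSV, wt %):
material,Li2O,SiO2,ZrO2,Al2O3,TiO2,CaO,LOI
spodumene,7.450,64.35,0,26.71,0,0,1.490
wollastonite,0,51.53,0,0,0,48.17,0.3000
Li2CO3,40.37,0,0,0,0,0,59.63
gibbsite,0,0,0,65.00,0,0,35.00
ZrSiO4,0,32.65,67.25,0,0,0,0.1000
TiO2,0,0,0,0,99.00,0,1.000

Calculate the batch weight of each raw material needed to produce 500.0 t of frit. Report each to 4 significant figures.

Each numeric step keeps full precision in all steps. Mid-chain values are shown (rounded to 4 significant digits) within the worked lines — each reported value includes exactly one rounding. The derived quantities (the yield, totals, the six compositions, glass mass, LOI) are computed in full precision from the batch weights at 500.0 t of glass, exactly as printed in the problem or answer text.
Target oxide masses per 500.0 t frit:
  Li2O: 11.12% × 500.0 = 55.60 t
  SiO2: 42.23% × 500.0 = 211.2 t
  ZrO2: 5.372% × 500.0 = 26.86 t
  Al2O3: 25.02% × 500.0 = 125.1 t
  TiO2: 7.656% × 500.0 = 38.28 t
  CaO: 8.603% × 500.0 = 43.02 t
Verifying the oxide balance from the weights as reported, at the basis given (target by target, the sums agree within answer rounding):
  Li2O: 236.4·0.07450 + 94.11·0.4037 = 55.60 t (target 55.60 t)
  SiO2: 236.4·0.6435 + 89.30·0.5153 + 39.94·0.3265 = 211.2 t (target 211.2 t)
  ZrO2: 39.94·0.6725 = 26.86 t (target 26.86 t)
  Al2O3: 236.4·0.2671 + 95.34·0.6500 = 125.1 t (target 125.1 t)
  TiO2: 38.67·0.9900 = 38.28 t (target 38.28 t)
  CaO: 89.30·0.4817 = 43.02 t (target 43.02 t)
Consistency of the glass mass: batch Σ − ignition loss = 500.1 t (the Σ of target masses is 500.0 t; stated basis 500.0 t — rounding explains the deltas).
Batch grand total — Σ batch = 593.8 t; LOI loss = Σ batch·LOI = 93.70 t; yield: glass divided by total = 84.22%.

Batch per 500.0 t frit:
  spodumene: 236.4 t
  wollastonite: 89.30 t
  Li2CO3: 94.11 t
  gibbsite: 95.34 t
  ZrSiO4: 39.94 t
  TiO2: 38.67 t
Total batch = 593.8 t; LOI loss = 93.70 t; yield = 84.22%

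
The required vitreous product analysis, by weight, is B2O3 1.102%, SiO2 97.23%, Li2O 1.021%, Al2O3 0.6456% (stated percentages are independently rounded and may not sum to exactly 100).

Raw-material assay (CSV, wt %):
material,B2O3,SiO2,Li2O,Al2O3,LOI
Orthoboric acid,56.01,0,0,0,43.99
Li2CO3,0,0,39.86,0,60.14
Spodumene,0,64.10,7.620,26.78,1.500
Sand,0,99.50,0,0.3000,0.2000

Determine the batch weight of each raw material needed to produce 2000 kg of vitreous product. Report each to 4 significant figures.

All internal work carries exact precision all the way through — intermediates appear (rounded to 4 significant figures) on the page; every reported number takes a single rounding. Derived quantities are computed in exact precision (glass mass, the totals, LOI, the yield, the four compositions) from the weighed amounts for 2000 kg of glass, as given in problem or answer.
Per-oxide target masses for 2000 kg vitreous product:
  B2O3: 1.102% × 2000 = 22.04 kg
  SiO2: 97.23% × 2000 = 1945 kg
  Li2O: 1.021% × 2000 = 20.42 kg
  Al2O3: 0.6456% × 2000 = 12.91 kg
Mass-balance tally per oxide on the weights just shown, relative to the basis at hand (sums match the target masses net of answer rounding effects):
  B2O3: 39.35·0.5601 = 22.04 kg (target 22.04 kg)
  SiO2: 26.51·0.6410 + 1937·0.9950 = 1944 kg (target 1945 kg)
  Li2O: 46.16·0.3986 + 26.51·0.07620 = 20.42 kg (target 20.42 kg)
  Al2O3: 26.51·0.2678 + 1937·0.003000 = 12.91 kg (target 12.91 kg)
Glass-mass sanity pass: total batch − LOI = 2000 kg (per-oxide target masses sum to 2000 kg; basis as stated: 2000 kg — gaps are rounding artifacts).
Batch grand total — Σ batch = 2049 kg; Σ batch·LOI gives LOI loss = 49.34 kg; yield: glass divided by total = 97.59%.

Batch per 2000 kg vitreous product:
  Orthoboric acid: 39.35 kg
  Li2CO3: 46.16 kg
  Spodumene: 26.51 kg
  Sand: 1937 kg
Total batch = 2049 kg; LOI loss = 49.34 kg; yield = 97.59%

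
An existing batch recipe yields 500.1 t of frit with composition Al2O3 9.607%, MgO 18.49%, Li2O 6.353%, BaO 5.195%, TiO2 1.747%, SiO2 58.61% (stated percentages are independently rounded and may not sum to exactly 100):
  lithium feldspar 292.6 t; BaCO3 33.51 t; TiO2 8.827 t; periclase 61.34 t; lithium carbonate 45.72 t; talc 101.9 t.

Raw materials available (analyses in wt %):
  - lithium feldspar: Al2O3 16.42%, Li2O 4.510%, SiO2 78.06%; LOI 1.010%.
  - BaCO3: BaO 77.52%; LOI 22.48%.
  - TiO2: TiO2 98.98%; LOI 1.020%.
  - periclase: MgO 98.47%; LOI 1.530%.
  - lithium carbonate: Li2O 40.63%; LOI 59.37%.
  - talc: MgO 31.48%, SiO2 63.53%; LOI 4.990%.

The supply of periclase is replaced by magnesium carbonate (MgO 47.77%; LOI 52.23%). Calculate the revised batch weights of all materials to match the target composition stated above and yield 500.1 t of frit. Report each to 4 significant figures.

Revised batch per 500.1 t frit:
  lithium feldspar: 292.6 t
  BaCO3: 33.51 t
  TiO2: 8.827 t
  magnesium carbonate: 126.5 t
  lithium carbonate: 45.72 t
  talc: 101.9 t
Total batch = 609.1 t; LOI loss = 108.9 t

Each numeric step keeps exact precision all the way through. Intermediates are rounded to 4 significant figures when quoted — every reported number is rounded a single time; all derived quantities, including totals, six oxide percentages, ignition loss, the yield, glass mass, are re-derived from the weighed amounts per 500.1 t of glass at full precision, as set out in either problem or answer.
Oxide mass targets, per 500.1 t frit:
  Al2O3: 9.607% × 500.1 = 48.04 t
  MgO: 18.49% × 500.1 = 92.47 t
  Li2O: 6.353% × 500.1 = 31.77 t
  BaO: 5.195% × 500.1 = 25.98 t
  TiO2: 1.747% × 500.1 = 8.737 t
  SiO2: 58.61% × 500.1 = 293.1 t
Sums-versus-targets review from the weights as reported, relative to the basis at hand (target by target, the sums agree net of answer rounding effects):
  Al2O3: 292.6·0.1642 = 48.04 t (target 48.04 t)
  MgO: 126.5·0.4777 + 101.9·0.3148 = 92.51 t (target 92.47 t)
  Li2O: 292.6·0.04510 + 45.72·0.4063 = 31.77 t (target 31.77 t)
  BaO: 33.51·0.7752 = 25.98 t (target 25.98 t)
  TiO2: 8.827·0.9898 = 8.737 t (target 8.737 t)
  SiO2: 292.6·0.7806 + 101.9·0.6353 = 293.1 t (target 293.1 t)
The glass-mass cross-check: batch total minus LOI = 500.2 t (oxide target masses add up to 500.1 t; against the stated basis, 500.1 t — rounding explains the deltas).
Adding the batch up: Σ batch = 609.1 t; LOI loss = Σ batch·LOI = 108.9 t; as yield: glass ÷ batch → 82.12%.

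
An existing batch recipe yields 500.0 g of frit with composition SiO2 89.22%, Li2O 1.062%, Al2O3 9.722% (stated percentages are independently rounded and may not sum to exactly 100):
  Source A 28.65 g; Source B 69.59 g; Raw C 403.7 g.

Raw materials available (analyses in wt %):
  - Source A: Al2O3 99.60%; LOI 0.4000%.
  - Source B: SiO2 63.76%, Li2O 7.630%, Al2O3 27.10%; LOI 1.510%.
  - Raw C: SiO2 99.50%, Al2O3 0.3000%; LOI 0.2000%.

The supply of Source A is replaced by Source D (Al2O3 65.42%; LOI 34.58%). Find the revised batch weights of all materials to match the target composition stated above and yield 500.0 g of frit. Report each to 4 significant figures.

All arithmetic keeps full precision in all steps — mid-chain values are displayed, with 4-significant-digit rounding, when written out; every reported number undergoes a single rounding — derived quantities, which include the yield, ignition loss, the three compositions, the totals, glass mass, are rebuilt in exact precision, as quoted within the problem or answer text, using the weight values per 500.0 g of glass.
Target oxide masses per 500.0 g frit:
  SiO2: 89.22% × 500.0 = 446.1 g
  Li2O: 1.062% × 500.0 = 5.310 g
  Al2O3: 9.722% × 500.0 = 48.61 g
Mass-balance tally per oxide using the reported weights, against the basis in use (oxide sums agree with the targets modulo rounding of the values):
  SiO2: 69.59·0.6376 + 403.7·0.9950 = 446.1 g (target 446.1 g)
  Li2O: 69.59·0.07630 = 5.310 g (target 5.310 g)
  Al2O3: 43.62·0.6542 + 69.59·0.2710 + 403.7·0.003000 = 48.61 g (target 48.61 g)
The glass-mass cross-check: Σ batch − LOI loss = 500.0 g (summing oxide targets gives 500.0 g; against the stated basis, 500.0 g — a pure rounding effect).
Adding the batch up: Σ batch = 516.9 g; Σ batch·LOI gives LOI loss = 16.94 g; glass ÷ batch gives a yield of 96.72%.

Revised batch per 500.0 g frit:
  Source D: 43.62 g
  Source B: 69.59 g
  Raw C: 403.7 g
Total batch = 516.9 g; LOI loss = 16.94 g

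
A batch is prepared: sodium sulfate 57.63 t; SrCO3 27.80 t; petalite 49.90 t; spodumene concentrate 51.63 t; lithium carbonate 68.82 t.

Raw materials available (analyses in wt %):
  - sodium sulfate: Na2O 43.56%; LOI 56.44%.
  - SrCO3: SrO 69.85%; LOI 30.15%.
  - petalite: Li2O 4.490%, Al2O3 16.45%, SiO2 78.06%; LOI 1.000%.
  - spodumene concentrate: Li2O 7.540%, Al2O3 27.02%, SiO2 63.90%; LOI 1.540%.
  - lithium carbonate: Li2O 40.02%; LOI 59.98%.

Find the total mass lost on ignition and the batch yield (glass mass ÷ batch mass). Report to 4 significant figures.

LOI loss = 83.48 t; glass = 172.3 t; yield = 67.36%

Every computation maintains full precision in all steps; mid-chain values appear with 4-significant-figure rounding across the worked steps — a single rounding yields every reported value. Derived quantities, including the five compositions, totals, net glass mass, ignition loss, yield, are re-derived starting from the weights on 172.3 t of glass in full precision, as written in the problem or the answer.
LOI of each material in turn:
  sodium sulfate: 57.63 × 0.5644 = 32.53 t
  SrCO3: 27.80 × 0.3015 = 8.382 t
  petalite: 49.90 × 0.01000 = 0.4990 t
  spodumene concentrate: 51.63 × 0.01540 = 0.7951 t
  lithium carbonate: 68.82 × 0.5998 = 41.28 t
Total LOI = 83.48 t
Glass = batch − LOI = 255.8 − 83.48 = 172.3 t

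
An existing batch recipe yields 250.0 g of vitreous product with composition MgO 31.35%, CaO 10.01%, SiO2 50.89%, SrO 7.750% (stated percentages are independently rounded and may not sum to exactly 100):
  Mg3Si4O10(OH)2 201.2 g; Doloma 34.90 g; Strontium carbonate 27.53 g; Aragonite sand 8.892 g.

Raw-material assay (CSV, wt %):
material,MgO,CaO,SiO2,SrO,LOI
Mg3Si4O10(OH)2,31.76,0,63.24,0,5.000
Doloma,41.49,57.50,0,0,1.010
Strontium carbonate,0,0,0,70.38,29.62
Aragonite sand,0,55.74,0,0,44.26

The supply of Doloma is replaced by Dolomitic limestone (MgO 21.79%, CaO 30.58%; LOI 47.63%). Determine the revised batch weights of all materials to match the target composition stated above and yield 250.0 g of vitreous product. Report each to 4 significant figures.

Revised batch per 250.0 g vitreous product:
  Mg3Si4O10(OH)2: 201.2 g
  Dolomitic limestone: 66.46 g
  Strontium carbonate: 27.53 g
  Aragonite sand: 8.437 g
Total batch = 303.6 g; LOI loss = 53.60 g

Each numeric step keeps full float precision through every step; mid-chain values appear rounded off to 4 significant digits in the printout. Every reported number includes exactly one rounding. The derived quantities are carried from the batch weights on 250.0 g of glass at full precision (ignition loss, the four compositions, yield, net glass mass, the totals), as written in question or answer.
Target masses of each oxide per 250.0 g vitreous product:
  MgO: 31.35% × 250.0 = 78.38 g
  CaO: 10.01% × 250.0 = 25.02 g
  SiO2: 50.89% × 250.0 = 127.2 g
  SrO: 7.750% × 250.0 = 19.38 g
Verifying the oxide balance working from each reported weight, for the quoted basis mass (sum by sum, the targets are met given rounding of the digits):
  MgO: 201.2·0.3176 + 66.46·0.2179 = 78.38 g (target 78.38 g)
  CaO: 66.46·0.3058 + 8.437·0.5574 = 25.03 g (target 25.02 g)
  SiO2: 201.2·0.6324 = 127.2 g (target 127.2 g)
  SrO: 27.53·0.7038 = 19.38 g (target 19.38 g)
Auditing the glass mass value: batch total minus LOI = 250.0 g (per-oxide target masses sum to 250.0 g; versus the stated basis of 250.0 g — rounding explains the deltas).
Batch grand total — Σ batch = 303.6 g; the LOI term Σ batch·LOI equals 53.60 g; yield, glass over the total, = 82.35%.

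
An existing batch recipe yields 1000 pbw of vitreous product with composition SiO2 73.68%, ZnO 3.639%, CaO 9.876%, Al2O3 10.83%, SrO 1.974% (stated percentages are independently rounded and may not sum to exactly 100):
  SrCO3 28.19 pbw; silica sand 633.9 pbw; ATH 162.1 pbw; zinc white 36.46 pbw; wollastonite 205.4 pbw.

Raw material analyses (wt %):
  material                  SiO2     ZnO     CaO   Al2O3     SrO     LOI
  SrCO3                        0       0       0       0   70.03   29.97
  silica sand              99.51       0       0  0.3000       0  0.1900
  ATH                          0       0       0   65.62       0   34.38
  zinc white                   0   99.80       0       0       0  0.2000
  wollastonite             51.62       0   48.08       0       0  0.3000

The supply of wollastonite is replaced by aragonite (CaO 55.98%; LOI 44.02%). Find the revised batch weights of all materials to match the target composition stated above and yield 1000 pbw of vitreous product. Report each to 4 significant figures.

Revised batch per 1000 pbw vitreous product:
  SrCO3: 28.19 pbw
  silica sand: 740.4 pbw
  ATH: 161.7 pbw
  zinc white: 36.46 pbw
  aragonite: 176.4 pbw
Total batch = 1143 pbw; LOI loss = 143.2 pbw

The intermediate values are rounded off to 4 significant figures when displayed — all arithmetic carries full float precision end to end — exactly one rounding is applied to every reported number. Derived quantities, which include LOI, yield, five oxide percentages, glass mass, totals, are re-derived at exact precision, exactly as shown in question or answer, from the batch weights for 1000 pbw of glass.
Target oxide masses per 1000 pbw vitreous product:
  SiO2: 73.68% × 1000 = 736.8 pbw
  ZnO: 3.639% × 1000 = 36.39 pbw
  CaO: 9.876% × 1000 = 98.76 pbw
  Al2O3: 10.83% × 1000 = 108.3 pbw
  SrO: 1.974% × 1000 = 19.74 pbw
Balance tally, oxide-wise, per the reported batch figures, on the stated basis (oxide sums agree with the targets within answer rounding):
  SiO2: 740.4·0.9951 = 736.8 pbw (target 736.8 pbw)
  ZnO: 36.46·0.9980 = 36.39 pbw (target 36.39 pbw)
  CaO: 176.4·0.5598 = 98.75 pbw (target 98.76 pbw)
  Al2O3: 740.4·0.003000 + 161.7·0.6562 = 108.3 pbw (target 108.3 pbw)
  SrO: 28.19·0.7003 = 19.74 pbw (target 19.74 pbw)
Glass mass check: net batch after ignition = 1000 pbw (oxide target masses add up to 1000 pbw; with the basis standing at 1000 pbw — a pure rounding effect).
Total batch = Σ batch = 1143 pbw; Σ batch·LOI gives LOI loss = 143.2 pbw; glass ÷ batch gives a yield of 87.48%.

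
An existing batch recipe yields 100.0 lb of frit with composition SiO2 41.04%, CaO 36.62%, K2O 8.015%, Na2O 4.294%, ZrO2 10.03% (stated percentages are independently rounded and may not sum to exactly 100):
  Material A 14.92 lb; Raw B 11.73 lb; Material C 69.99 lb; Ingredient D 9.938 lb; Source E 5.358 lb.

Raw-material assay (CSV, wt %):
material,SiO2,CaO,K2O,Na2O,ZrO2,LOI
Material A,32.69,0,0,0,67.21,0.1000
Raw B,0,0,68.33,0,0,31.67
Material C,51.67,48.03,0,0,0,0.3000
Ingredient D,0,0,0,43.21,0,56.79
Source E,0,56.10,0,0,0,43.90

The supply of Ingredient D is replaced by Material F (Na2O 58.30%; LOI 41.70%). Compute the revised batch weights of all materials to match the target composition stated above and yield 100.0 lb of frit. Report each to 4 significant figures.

Revised batch per 100.0 lb frit:
  Material A: 14.92 lb
  Raw B: 11.73 lb
  Material C: 69.99 lb
  Material F: 7.365 lb
  Source E: 5.358 lb
Total batch = 109.4 lb; LOI loss = 9.363 lb

In-progress results are shown (rounded to 4 significant figures) as written. All internal work maintains full precision from first step to last. Every reported result undergoes a single rounding. Derived quantities (the five compositions, ignition loss, totals, net glass mass, yield) are carried at exact precision starting from the weights for 100.0 lb of glass, exactly as printed in the problem or the answer.
Oxide mass targets, per 100.0 lb frit:
  SiO2: 41.04% × 100.0 = 41.04 lb
  CaO: 36.62% × 100.0 = 36.62 lb
  K2O: 8.015% × 100.0 = 8.015 lb
  Na2O: 4.294% × 100.0 = 4.294 lb
  ZrO2: 10.03% × 100.0 = 10.03 lb
Sums-versus-targets review from the weights as reported, per the basis as stated (target by target, the sums agree exact up to rounding of places):
  SiO2: 14.92·0.3269 + 69.99·0.5167 = 41.04 lb (target 41.04 lb)
  CaO: 69.99·0.4803 + 5.358·0.5610 = 36.62 lb (target 36.62 lb)
  K2O: 11.73·0.6833 = 8.015 lb (target 8.015 lb)
  Na2O: 7.365·0.5830 = 4.294 lb (target 4.294 lb)
  ZrO2: 14.92·0.6721 = 10.03 lb (target 10.03 lb)
Auditing the glass mass value: total batch − LOI = 100.0 lb (summing oxide targets gives 100.0 lb; with the basis standing at 100.0 lb — rounding explains the deltas).
Summing the batch: Σ batch = 109.4 lb; LOI removed, Σ of batch·LOI: 9.363 lb; glass ÷ batch gives a yield of 91.44%.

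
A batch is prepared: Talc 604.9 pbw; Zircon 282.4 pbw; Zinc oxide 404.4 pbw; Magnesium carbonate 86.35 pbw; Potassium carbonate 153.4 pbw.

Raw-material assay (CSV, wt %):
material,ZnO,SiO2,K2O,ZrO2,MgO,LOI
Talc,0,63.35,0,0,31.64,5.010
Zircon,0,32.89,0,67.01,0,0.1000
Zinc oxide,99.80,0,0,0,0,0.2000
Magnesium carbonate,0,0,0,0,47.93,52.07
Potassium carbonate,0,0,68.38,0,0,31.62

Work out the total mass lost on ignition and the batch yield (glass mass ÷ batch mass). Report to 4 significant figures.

LOI loss = 124.9 pbw; glass = 1407 pbw; yield = 91.85%

The working math keeps full float precision through the solve; intermediates are displayed, rounded to four significant digits, alongside each step; each reported value sees exactly one rounding — the derived quantities are recomputed in full float precision (the five compositions, LOI, totals, the yield, net glass mass) from the weighed amounts for 1407 pbw of glass exactly as printed in either problem or answer.
Loss on ignition, line by line:
  Talc: 604.9 × 0.05010 = 30.31 pbw
  Zircon: 282.4 × 0.001000 = 0.2824 pbw
  Zinc oxide: 404.4 × 0.002000 = 0.8088 pbw
  Magnesium carbonate: 86.35 × 0.5207 = 44.96 pbw
  Potassium carbonate: 153.4 × 0.3162 = 48.51 pbw
Total LOI = 124.9 pbw
Glass = batch − LOI = 1531 − 124.9 = 1407 pbw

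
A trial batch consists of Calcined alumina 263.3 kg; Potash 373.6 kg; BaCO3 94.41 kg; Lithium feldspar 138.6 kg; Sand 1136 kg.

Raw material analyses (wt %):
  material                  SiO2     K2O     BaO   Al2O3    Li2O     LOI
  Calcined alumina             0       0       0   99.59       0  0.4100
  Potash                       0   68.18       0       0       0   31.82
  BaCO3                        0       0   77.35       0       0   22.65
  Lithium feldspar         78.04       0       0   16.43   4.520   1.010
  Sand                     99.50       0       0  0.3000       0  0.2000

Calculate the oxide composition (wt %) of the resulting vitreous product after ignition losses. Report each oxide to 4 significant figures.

Glass mass = 1861 kg (batch 2006 − LOI 145.0).
Composition: SiO2 66.55%, K2O 13.69%, BaO 3.924%, Al2O3 15.50%, Li2O 0.3367%

Every computation runs at exact precision in all steps; in-progress results are displayed (rounded to 4 significant digits) on the page; every reported figure takes just one rounding; derived quantities are carried at full precision (glass mass, five oxide percentages, LOI, the yield, totals) from the weighed amounts at 1861 kg of glass, exactly as shown in problem or answer.
Oxide-by-oxide delivered mass:
  SiO2: 138.6·0.7804 + 1136·0.9950 = 1238 kg
  K2O: 373.6·0.6818 = 254.7 kg
  BaO: 94.41·0.7735 = 73.03 kg
  Al2O3: 263.3·0.9959 + 138.6·0.1643 + 1136·0.003000 = 288.4 kg
  Li2O: 138.6·0.04520 = 6.265 kg
LOI: 263.3·0.004100 + 373.6·0.3182 + 94.41·0.2265 + 138.6·0.01010 + 1136·0.002000 = 145.0 kg
The glass mass, total less LOI, = 2006 − 145.0 = 1861 kg (= the summed oxide contributions)
wt % = oxide mass / glass mass × 100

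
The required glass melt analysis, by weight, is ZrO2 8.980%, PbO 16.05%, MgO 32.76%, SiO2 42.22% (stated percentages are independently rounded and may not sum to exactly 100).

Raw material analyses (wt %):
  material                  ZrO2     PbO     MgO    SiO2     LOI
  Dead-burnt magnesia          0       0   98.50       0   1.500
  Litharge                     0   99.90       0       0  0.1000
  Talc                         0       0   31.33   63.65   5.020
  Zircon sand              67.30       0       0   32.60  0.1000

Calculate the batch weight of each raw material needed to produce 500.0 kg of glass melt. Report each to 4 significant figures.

Working values are printed (rounded to 4 significant digits) on the page; the working math carries full precision all the way through — a single rounding completes every reported result — the derived quantities, including LOI, the four compositions, totals, the yield, net glass mass, are computed starting from the weights per 500.0 kg of glass at exact precision exactly as shown in the question or the answer.
Oxide mass targets, per 500.0 kg glass melt:
  ZrO2: 8.980% × 500.0 = 44.90 kg
  PbO: 16.05% × 500.0 = 80.25 kg
  MgO: 32.76% × 500.0 = 163.8 kg
  SiO2: 42.22% × 500.0 = 211.1 kg
Sums-versus-targets review per the reported batch figures, under the basis named above (every target is met by its sum inside rounding margins):
  ZrO2: 66.72·0.6730 = 44.90 kg (target 44.90 kg)
  PbO: 80.33·0.9990 = 80.25 kg (target 80.25 kg)
  MgO: 71.67·0.9850 + 297.5·0.3133 = 163.8 kg (target 163.8 kg)
  SiO2: 297.5·0.6365 + 66.72·0.3260 = 211.1 kg (target 211.1 kg)
Glass-mass bookkeeping: batch total minus LOI = 500.1 kg (targets for the oxides total 500.0 kg; stated basis 500.0 kg — deltas are rounding alone).
Total batch = Σ batch = 516.2 kg; Σ batch·LOI gives LOI loss = 16.16 kg; the yield ratio, glass ÷ batch: 96.87%.

Batch per 500.0 kg glass melt:
  Dead-burnt magnesia: 71.67 kg
  Litharge: 80.33 kg
  Talc: 297.5 kg
  Zircon sand: 66.72 kg
Total batch = 516.2 kg; LOI loss = 16.16 kg; yield = 96.87%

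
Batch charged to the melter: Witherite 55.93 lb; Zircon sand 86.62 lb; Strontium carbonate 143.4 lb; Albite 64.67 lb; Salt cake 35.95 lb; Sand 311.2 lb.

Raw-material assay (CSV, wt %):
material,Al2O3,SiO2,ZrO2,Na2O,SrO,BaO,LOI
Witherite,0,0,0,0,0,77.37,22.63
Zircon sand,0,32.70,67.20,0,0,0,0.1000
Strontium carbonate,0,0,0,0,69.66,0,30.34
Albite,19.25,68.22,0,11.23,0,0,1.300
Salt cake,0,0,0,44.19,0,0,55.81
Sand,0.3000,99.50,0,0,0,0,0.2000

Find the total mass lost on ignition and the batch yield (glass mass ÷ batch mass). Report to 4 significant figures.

LOI loss = 77.78 lb; glass = 620.0 lb; yield = 88.85%

All internal work keeps full precision in all steps. In-progress results are shown, rounded to 4 significant digits, within the worked lines; a single rounding finalizes every reported value — all derived quantities, which include yield, the totals, glass mass, the six compositions, LOI, are recomputed in full precision, exactly as printed in question or answer, from the weighed amounts at 620.0 lb of glass.
Loss on ignition, line by line:
  Witherite: 55.93 × 0.2263 = 12.66 lb
  Zircon sand: 86.62 × 0.001000 = 0.08662 lb
  Strontium carbonate: 143.4 × 0.3034 = 43.51 lb
  Albite: 64.67 × 0.01300 = 0.8407 lb
  Salt cake: 35.95 × 0.5581 = 20.06 lb
  Sand: 311.2 × 0.002000 = 0.6224 lb
Total LOI = 77.78 lb
Glass = batch − LOI = 697.8 − 77.78 = 620.0 lb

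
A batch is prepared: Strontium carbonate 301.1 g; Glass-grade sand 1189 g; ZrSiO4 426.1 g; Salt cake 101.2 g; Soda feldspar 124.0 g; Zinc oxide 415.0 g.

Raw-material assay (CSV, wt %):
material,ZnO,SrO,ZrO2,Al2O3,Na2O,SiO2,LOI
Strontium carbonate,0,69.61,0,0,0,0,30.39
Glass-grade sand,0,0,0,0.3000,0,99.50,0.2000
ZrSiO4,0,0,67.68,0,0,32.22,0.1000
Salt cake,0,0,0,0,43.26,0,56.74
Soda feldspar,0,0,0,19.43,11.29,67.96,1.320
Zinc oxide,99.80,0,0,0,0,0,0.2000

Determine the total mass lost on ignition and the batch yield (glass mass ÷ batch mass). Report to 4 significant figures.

Working values are printed rounded to four significant digits at each printed step. The working math carries exact precision end to end; a single rounding yields each reported number; all derived quantities (the yield, the totals, six oxide percentages, glass mass, ignition loss) are computed from the weighed amounts at 2402 g of glass in full float precision, as quoted within the question or the answer.
Per-material ignition loss:
  Strontium carbonate: 301.1 × 0.3039 = 91.50 g
  Glass-grade sand: 1189 × 0.002000 = 2.378 g
  ZrSiO4: 426.1 × 0.001000 = 0.4261 g
  Salt cake: 101.2 × 0.5674 = 57.42 g
  Soda feldspar: 124.0 × 0.01320 = 1.637 g
  Zinc oxide: 415.0 × 0.002000 = 0.8300 g
Total LOI = 154.2 g
Glass = batch − LOI = 2556 − 154.2 = 2402 g

LOI loss = 154.2 g; glass = 2402 g; yield = 93.97%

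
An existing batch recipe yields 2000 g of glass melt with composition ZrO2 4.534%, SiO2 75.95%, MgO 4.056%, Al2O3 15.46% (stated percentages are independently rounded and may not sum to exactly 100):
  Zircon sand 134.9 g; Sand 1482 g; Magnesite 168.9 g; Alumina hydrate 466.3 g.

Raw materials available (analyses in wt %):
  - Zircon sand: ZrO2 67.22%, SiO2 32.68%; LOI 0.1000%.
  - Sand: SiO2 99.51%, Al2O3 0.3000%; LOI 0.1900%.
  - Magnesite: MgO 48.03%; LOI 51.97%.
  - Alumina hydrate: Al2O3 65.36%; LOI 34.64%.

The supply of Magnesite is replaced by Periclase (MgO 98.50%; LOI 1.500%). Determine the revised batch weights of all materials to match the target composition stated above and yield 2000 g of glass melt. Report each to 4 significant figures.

All arithmetic keeps full float precision end to end; working values are shown, rounded to 4 significant digits, across the worked steps; every reported figure carries a single rounding. Derived quantities, including the yield, the totals, LOI, the four compositions, glass mass, are rebuilt using the weight values for 2000 g of glass in full precision exactly as shown in the problem or answer text.
The oxide mass targets at 2000 g glass melt:
  ZrO2: 4.534% × 2000 = 90.68 g
  SiO2: 75.95% × 2000 = 1519 g
  MgO: 4.056% × 2000 = 81.12 g
  Al2O3: 15.46% × 2000 = 309.2 g
A balance pass over the oxides, with the batch weights as given, at the basis given (each sum matches its target mass given rounding of the digits):
  ZrO2: 134.9·0.6722 = 90.68 g (target 90.68 g)
  SiO2: 134.9·0.3268 + 1482·0.9951 = 1519 g (target 1519 g)
  MgO: 82.36·0.9850 = 81.12 g (target 81.12 g)
  Al2O3: 1482·0.003000 + 466.3·0.6536 = 309.2 g (target 309.2 g)
Glass-mass sanity pass: net batch after ignition = 2000 g (oxide target masses add up to 2000 g; against the stated basis, 2000 g — differing by rounding only).
Batch grand total — Σ batch = 2166 g; LOI loss = Σ batch·LOI = 165.7 g; yield, glass over the total, = 92.35%.

Revised batch per 2000 g glass melt:
  Zircon sand: 134.9 g
  Sand: 1482 g
  Periclase: 82.36 g
  Alumina hydrate: 466.3 g
Total batch = 2166 g; LOI loss = 165.7 g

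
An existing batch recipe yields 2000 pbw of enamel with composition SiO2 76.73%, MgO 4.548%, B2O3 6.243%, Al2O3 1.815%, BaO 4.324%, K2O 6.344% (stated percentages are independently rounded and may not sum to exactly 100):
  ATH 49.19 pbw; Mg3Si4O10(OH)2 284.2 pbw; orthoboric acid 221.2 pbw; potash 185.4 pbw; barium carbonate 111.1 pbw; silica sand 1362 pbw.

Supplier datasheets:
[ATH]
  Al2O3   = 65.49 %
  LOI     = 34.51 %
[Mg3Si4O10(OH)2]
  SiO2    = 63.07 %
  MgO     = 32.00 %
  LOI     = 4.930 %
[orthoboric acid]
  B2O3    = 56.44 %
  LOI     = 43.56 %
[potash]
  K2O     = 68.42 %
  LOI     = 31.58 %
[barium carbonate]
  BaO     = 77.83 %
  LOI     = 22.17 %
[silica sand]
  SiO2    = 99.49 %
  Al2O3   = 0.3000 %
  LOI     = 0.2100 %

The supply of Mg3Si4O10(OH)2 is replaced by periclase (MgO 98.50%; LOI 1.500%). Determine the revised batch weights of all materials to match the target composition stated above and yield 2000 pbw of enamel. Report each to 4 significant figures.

The intermediate values are printed with 4-significant-figure rounding as written — all internal work maintains exact precision in all steps — every reported value carries a single rounding; all derived quantities, which include six oxide percentages, glass mass, yield, totals, ignition loss, are recomputed at exact precision, precisely as stated by question or answer, starting from the weights at 2000 pbw of glass.
The oxide mass targets at 2000 pbw enamel:
  SiO2: 76.73% × 2000 = 1535 pbw
  MgO: 4.548% × 2000 = 90.96 pbw
  B2O3: 6.243% × 2000 = 124.9 pbw
  Al2O3: 1.815% × 2000 = 36.30 pbw
  BaO: 4.324% × 2000 = 86.48 pbw
  K2O: 6.344% × 2000 = 126.9 pbw
Mass-balance tally per oxide applying the batch weights above, at the basis given (sums match the target masses once rounding is allowed for):
  SiO2: 1542·0.9949 = 1534 pbw (target 1535 pbw)
  MgO: 92.35·0.9850 = 90.96 pbw (target 90.96 pbw)
  B2O3: 221.2·0.5644 = 124.8 pbw (target 124.9 pbw)
  Al2O3: 48.36·0.6549 + 1542·0.003000 = 36.30 pbw (target 36.30 pbw)
  BaO: 111.1·0.7783 = 86.47 pbw (target 86.48 pbw)
  K2O: 185.4·0.6842 = 126.9 pbw (target 126.9 pbw)
Glass-mass closure: Σ batch − LOI loss = 2000 pbw (summing oxide targets gives 2000 pbw; the stated basis being 2000 pbw — gaps are rounding artifacts).
Total batch = Σ batch = 2200 pbw; LOI removed, Σ of batch·LOI: 200.8 pbw; the yield ratio, glass ÷ batch: 90.87%.

Revised batch per 2000 pbw enamel:
  ATH: 48.36 pbw
  periclase: 92.35 pbw
  orthoboric acid: 221.2 pbw
  potash: 185.4 pbw
  barium carbonate: 111.1 pbw
  silica sand: 1542 pbw
Total batch = 2200 pbw; LOI loss = 200.8 pbw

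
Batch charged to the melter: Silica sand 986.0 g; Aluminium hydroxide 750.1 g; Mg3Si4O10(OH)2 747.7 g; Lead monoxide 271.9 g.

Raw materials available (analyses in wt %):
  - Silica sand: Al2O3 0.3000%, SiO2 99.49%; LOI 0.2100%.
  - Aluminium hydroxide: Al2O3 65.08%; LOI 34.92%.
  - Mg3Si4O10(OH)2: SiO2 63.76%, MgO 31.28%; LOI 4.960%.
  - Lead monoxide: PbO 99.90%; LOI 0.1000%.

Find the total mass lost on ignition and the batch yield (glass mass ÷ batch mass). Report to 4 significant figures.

Intermediates are printed (rounded to 4 significant figures) in the working. All arithmetic holds exact precision at each step — a single rounding produces every reported value; the derived quantities are re-derived starting from the weights on 2454 g of glass at full float precision (the yield, LOI, the totals, glass mass, the four compositions), as written in question or answer.
Material-by-material LOI:
  Silica sand: 986.0 × 0.002100 = 2.071 g
  Aluminium hydroxide: 750.1 × 0.3492 = 261.9 g
  Mg3Si4O10(OH)2: 747.7 × 0.04960 = 37.09 g
  Lead monoxide: 271.9 × 0.001000 = 0.2719 g
Total LOI = 301.4 g
Glass = batch − LOI = 2756 − 301.4 = 2454 g

LOI loss = 301.4 g; glass = 2454 g; yield = 89.06%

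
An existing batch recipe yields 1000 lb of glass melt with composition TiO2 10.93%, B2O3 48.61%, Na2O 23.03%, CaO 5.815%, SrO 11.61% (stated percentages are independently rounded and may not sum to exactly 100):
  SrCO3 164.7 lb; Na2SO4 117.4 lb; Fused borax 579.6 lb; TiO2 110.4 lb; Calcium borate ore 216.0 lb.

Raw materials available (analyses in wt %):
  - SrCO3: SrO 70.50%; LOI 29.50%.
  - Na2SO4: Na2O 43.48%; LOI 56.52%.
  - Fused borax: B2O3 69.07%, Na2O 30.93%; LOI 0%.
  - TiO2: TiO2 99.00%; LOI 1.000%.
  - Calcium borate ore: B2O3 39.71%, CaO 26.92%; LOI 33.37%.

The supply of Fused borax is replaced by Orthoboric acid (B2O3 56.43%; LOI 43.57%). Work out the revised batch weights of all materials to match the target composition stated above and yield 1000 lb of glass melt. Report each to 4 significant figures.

Revised batch per 1000 lb glass melt:
  SrCO3: 164.7 lb
  Na2SO4: 529.7 lb
  Orthoboric acid: 709.4 lb
  TiO2: 110.4 lb
  Calcium borate ore: 216.0 lb
Total batch = 1730 lb; LOI loss = 730.2 lb

Rounding to 4 significant figures governs each in-between result as displayed; every computation holds full precision end to end; exactly one rounding is applied to every reported number — the derived quantities (glass mass, the five compositions, totals, LOI, the yield) are carried starting from the weights on 1000 lb of glass at full precision precisely as stated by problem or answer.
Per-oxide target masses for 1000 lb glass melt:
  TiO2: 10.93% × 1000 = 109.3 lb
  B2O3: 48.61% × 1000 = 486.1 lb
  Na2O: 23.03% × 1000 = 230.3 lb
  CaO: 5.815% × 1000 = 58.15 lb
  SrO: 11.61% × 1000 = 116.1 lb
Per-oxide balance check on the weights just shown, per the basis as stated (summed amounts equal target values up to rounding of the answer):
  TiO2: 110.4·0.9900 = 109.3 lb (target 109.3 lb)
  B2O3: 709.4·0.5643 + 216.0·0.3971 = 486.1 lb (target 486.1 lb)
  Na2O: 529.7·0.4348 = 230.3 lb (target 230.3 lb)
  CaO: 216.0·0.2692 = 58.15 lb (target 58.15 lb)
  SrO: 164.7·0.7050 = 116.1 lb (target 116.1 lb)
Glass mass check: the batch minus its LOI: 1000 lb (per-oxide target masses sum to 1000 lb; stated basis 1000 lb — gaps are rounding artifacts).
Batch total: Σ batch = 1730 lb; LOI removed, Σ of batch·LOI: 730.2 lb; glass ÷ batch gives a yield of 57.79%.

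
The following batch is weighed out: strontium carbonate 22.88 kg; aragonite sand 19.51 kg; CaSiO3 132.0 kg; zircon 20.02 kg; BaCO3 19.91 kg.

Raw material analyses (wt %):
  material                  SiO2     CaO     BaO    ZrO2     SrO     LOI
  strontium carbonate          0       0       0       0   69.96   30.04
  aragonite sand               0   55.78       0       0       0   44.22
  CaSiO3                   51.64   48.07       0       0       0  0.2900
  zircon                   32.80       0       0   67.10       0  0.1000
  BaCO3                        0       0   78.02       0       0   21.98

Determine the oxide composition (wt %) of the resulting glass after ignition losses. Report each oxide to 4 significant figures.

Glass mass = 194.0 kg (batch 214.3 − LOI 20.28).
Composition: SiO2 38.51%, CaO 38.31%, BaO 8.005%, ZrO2 6.923%, SrO 8.249%

Every computation holds full float precision at each step — mid-chain values appear with 4-significant-digit rounding at each printed step. Each reported figure sees exactly one rounding — the derived quantities are rebuilt in full precision (net glass mass, the yield, ignition loss, the five compositions, totals) using the weight values for 194.0 kg of glass, as written in the problem or the answer.
Oxide-by-oxide delivered mass:
  SiO2: 132.0·0.5164 + 20.02·0.3280 = 74.73 kg
  CaO: 19.51·0.5578 + 132.0·0.4807 = 74.34 kg
  BaO: 19.91·0.7802 = 15.53 kg
  ZrO2: 20.02·0.6710 = 13.43 kg
  SrO: 22.88·0.6996 = 16.01 kg
LOI: 22.88·0.3004 + 19.51·0.4422 + 132.0·0.002900 + 20.02·0.001000 + 19.91·0.2198 = 20.28 kg
Net of LOI, the glass mass = 214.3 − 20.28 = 194.0 kg (the oxide masses sum to this)
wt % = 100 × oxide mass / glass mass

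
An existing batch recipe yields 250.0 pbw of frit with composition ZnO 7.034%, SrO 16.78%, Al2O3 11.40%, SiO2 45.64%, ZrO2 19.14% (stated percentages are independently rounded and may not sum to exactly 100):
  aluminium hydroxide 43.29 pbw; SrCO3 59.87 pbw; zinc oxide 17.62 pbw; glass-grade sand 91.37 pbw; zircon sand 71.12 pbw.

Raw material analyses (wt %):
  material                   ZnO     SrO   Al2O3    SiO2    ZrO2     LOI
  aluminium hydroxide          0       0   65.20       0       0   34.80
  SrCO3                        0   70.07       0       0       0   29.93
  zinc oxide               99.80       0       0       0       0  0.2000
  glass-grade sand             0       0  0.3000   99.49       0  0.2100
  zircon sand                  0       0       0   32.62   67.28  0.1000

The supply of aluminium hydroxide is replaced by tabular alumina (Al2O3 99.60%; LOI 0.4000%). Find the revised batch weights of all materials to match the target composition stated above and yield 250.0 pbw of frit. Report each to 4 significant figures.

The working math keeps exact precision throughout — mid-chain values appear rounded off to 4 significant figures at each printed step — each reported figure is rounded just once; all derived quantities (glass mass, the yield, the five compositions, totals, ignition loss) are re-derived in full precision from the weighed amounts at 250.0 pbw of glass precisely as stated by either problem or answer.
Per-oxide target masses for 250.0 pbw frit:
  ZnO: 7.034% × 250.0 = 17.58 pbw
  SrO: 16.78% × 250.0 = 41.95 pbw
  Al2O3: 11.40% × 250.0 = 28.50 pbw
  SiO2: 45.64% × 250.0 = 114.1 pbw
  ZrO2: 19.14% × 250.0 = 47.85 pbw
A balance pass over the oxides, on the weights just shown, for the quoted basis mass (oxide sums agree with the targets once rounding is allowed for):
  ZnO: 17.62·0.9980 = 17.58 pbw (target 17.58 pbw)
  SrO: 59.87·0.7007 = 41.95 pbw (target 41.95 pbw)
  Al2O3: 28.34·0.9960 + 91.37·0.003000 = 28.50 pbw (target 28.50 pbw)
  SiO2: 91.37·0.9949 + 71.12·0.3262 = 114.1 pbw (target 114.1 pbw)
  ZrO2: 71.12·0.6728 = 47.85 pbw (target 47.85 pbw)
Glass-mass closure: whole batch net of LOI = 250.0 pbw (targets for the oxides total 250.0 pbw; with the basis standing at 250.0 pbw — differing by rounding only).
Batch total: Σ batch = 268.3 pbw; LOI loss = Σ batch·LOI = 18.33 pbw; yield: glass divided by total = 93.17%.

Revised batch per 250.0 pbw frit:
  tabular alumina: 28.34 pbw
  SrCO3: 59.87 pbw
  zinc oxide: 17.62 pbw
  glass-grade sand: 91.37 pbw
  zircon sand: 71.12 pbw
Total batch = 268.3 pbw; LOI loss = 18.33 pbw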